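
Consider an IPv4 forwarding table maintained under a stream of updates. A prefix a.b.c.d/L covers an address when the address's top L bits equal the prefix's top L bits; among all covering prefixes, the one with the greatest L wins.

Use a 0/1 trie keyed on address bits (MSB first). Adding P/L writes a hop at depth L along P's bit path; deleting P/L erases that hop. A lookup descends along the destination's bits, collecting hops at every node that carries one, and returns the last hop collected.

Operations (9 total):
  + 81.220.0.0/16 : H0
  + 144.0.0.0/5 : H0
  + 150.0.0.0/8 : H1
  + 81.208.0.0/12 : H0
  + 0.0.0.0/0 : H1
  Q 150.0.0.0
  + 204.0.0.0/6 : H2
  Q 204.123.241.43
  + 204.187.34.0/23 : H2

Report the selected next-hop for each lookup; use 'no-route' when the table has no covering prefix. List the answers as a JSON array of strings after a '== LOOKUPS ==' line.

Trace:
  + 81.220.0.0/16 (H0) depth=16
  + 144.0.0.0/5 (H0) depth=5
  + 150.0.0.0/8 (H1) depth=8
  + 81.208.0.0/12 (H0) depth=12
  + 0.0.0.0/0 (H1) depth=0
  ? 150.0.0.0  path d0:H1→d1:-→d2:-→d3:-→d4:-→d5:H0→d6:-→d7:-→d8:H1  best=H1
  + 204.0.0.0/6 (H2) depth=6
  ? 204.123.241.43  path d0:H1→d1:-→d2:-→d3:-→d4:-→d5:-→d6:H2  best=H2
  + 204.187.34.0/23 (H2) depth=23

== LOOKUPS ==
["H1","H2"]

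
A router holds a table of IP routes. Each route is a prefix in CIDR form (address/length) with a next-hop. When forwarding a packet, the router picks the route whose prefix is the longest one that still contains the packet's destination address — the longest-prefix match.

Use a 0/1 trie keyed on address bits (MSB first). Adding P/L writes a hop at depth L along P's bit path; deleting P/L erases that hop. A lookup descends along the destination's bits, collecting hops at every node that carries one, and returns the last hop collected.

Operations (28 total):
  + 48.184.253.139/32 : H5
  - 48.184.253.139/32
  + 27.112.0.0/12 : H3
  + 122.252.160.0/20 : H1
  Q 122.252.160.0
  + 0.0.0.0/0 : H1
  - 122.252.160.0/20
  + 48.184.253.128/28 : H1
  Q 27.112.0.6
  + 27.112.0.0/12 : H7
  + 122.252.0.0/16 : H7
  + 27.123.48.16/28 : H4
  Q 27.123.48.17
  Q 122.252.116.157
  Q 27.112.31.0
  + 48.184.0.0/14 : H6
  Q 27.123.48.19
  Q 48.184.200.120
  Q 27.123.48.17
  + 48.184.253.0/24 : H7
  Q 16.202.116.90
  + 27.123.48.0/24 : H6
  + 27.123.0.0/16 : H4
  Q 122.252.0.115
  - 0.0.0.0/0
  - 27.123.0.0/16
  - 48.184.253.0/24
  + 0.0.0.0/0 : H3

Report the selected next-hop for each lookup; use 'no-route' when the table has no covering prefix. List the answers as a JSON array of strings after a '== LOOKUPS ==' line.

Process each operation:
  add 48.184.253.139/32 -> H5 at depth 32
  del 48.184.253.139/32 (clear depth 32)
  add 27.112.0.0/12 -> H3 at depth 12
  add 122.252.160.0/20 -> H1 at depth 20
  Q 122.252.160.0: descend 01111010111111001010 ; hops seen [H1] ; pick H1
  add 0.0.0.0/0 -> H1 at depth 0
  del 122.252.160.0/20 (clear depth 20)
  add 48.184.253.128/28 -> H1 at depth 28
  Q 27.112.0.6: descend 000110110111 ; hops seen [H1,H3] ; pick H3
  add 27.112.0.0/12 -> H7 at depth 12
  add 122.252.0.0/16 -> H7 at depth 16
  add 27.123.48.16/28 -> H4 at depth 28
  Q 27.123.48.17: descend 0001101101111011001100000001 ; hops seen [H1,H7,H4] ; pick H4
  Q 122.252.116.157: descend 0111101011111100 ; hops seen [H1,H7] ; pick H7
  Q 27.112.31.0: descend 000110110111 ; hops seen [H1,H7] ; pick H7
  add 48.184.0.0/14 -> H6 at depth 14
  Q 27.123.48.19: descend 0001101101111011001100000001 ; hops seen [H1,H7,H4] ; pick H4
  Q 48.184.200.120: descend 001100001011100011 ; hops seen [H1,H6] ; pick H6
  Q 27.123.48.17: descend 0001101101111011001100000001 ; hops seen [H1,H7,H4] ; pick H4
  add 48.184.253.0/24 -> H7 at depth 24
  Q 16.202.116.90: descend 0001 ; hops seen [H1] ; pick H1
  add 27.123.48.0/24 -> H6 at depth 24
  add 27.123.0.0/16 -> H4 at depth 16
  Q 122.252.0.115: descend 0111101011111100 ; hops seen [H1,H7] ; pick H7
  del 0.0.0.0/0 (clear depth 0)
  del 27.123.0.0/16 (clear depth 16)
  del 48.184.253.0/24 (clear depth 24)
  add 0.0.0.0/0 -> H3 at depth 0

== LOOKUPS ==
["H1","H3","H4","H7","H7","H4","H6","H4","H1","H7"]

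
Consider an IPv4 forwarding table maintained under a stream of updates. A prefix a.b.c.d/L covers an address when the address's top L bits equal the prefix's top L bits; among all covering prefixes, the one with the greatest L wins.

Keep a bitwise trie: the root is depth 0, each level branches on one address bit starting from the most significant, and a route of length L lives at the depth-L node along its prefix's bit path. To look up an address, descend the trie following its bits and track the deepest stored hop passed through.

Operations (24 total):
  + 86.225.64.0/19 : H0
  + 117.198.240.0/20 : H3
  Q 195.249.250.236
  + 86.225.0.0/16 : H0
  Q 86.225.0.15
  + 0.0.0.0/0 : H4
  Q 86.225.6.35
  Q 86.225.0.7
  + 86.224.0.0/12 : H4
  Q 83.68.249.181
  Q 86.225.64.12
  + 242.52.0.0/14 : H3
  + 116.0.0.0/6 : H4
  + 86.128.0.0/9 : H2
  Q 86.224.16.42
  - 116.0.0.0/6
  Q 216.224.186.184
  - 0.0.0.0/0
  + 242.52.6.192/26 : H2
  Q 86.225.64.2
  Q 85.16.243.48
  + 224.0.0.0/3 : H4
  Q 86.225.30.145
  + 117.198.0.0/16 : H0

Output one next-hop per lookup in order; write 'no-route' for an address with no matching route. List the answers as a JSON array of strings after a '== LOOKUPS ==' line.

Trace:
  add 86.225.64.0/19 -> H0 at depth 19
  add 117.198.240.0/20 -> H3 at depth 20
  lookup 195.249.250.236: bits ε walk d0:- -> no-route
  add 86.225.0.0/16 -> H0 at depth 16
  lookup 86.225.0.15: bits 01010110111000010 walk d0:-→d1:-→d2:-→d3:-→d4:-→d5:-→d6:-→d7:-→d8:-→d9:-→d10:-→d11:-→d12:-→d13:-→d14:-→d15:-→d16:H0→d17:- -> H0
  add 0.0.0.0/0 -> H4 at depth 0
  lookup 86.225.6.35: bits 01010110111000010 walk d0:H4→d1:-→d2:-→d3:-→d4:-→d5:-→d6:-→d7:-→d8:-→d9:-→d10:-→d11:-→d12:-→d13:-→d14:-→d15:-→d16:H0→d17:- -> H0
  lookup 86.225.0.7: bits 01010110111000010 walk d0:H4→d1:-→d2:-→d3:-→d4:-→d5:-→d6:-→d7:-→d8:-→d9:-→d10:-→d11:-→d12:-→d13:-→d14:-→d15:-→d16:H0→d17:- -> H0
  add 86.224.0.0/12 -> H4 at depth 12
  lookup 83.68.249.181: bits 01010 walk d0:H4→d1:-→d2:-→d3:-→d4:-→d5:- -> H4
  lookup 86.225.64.12: bits 0101011011100001010 walk d0:H4→d1:-→d2:-→d3:-→d4:-→d5:-→d6:-→d7:-→d8:-→d9:-→d10:-→d11:-→d12:H4→d13:-→d14:-→d15:-→d16:H0→d17:-→d18:-→d19:H0 -> H0
  add 242.52.0.0/14 -> H3 at depth 14
  add 116.0.0.0/6 -> H4 at depth 6
  add 86.128.0.0/9 -> H2 at depth 9
  lookup 86.224.16.42: bits 010101101110000 walk d0:H4→d1:-→d2:-→d3:-→d4:-→d5:-→d6:-→d7:-→d8:-→d9:H2→d10:-→d11:-→d12:H4→d13:-→d14:-→d15:- -> H4
  del 116.0.0.0/6 (clear depth 6)
  lookup 216.224.186.184: bits 11 walk d0:H4→d1:-→d2:- -> H4
  del 0.0.0.0/0 (clear depth 0)
  add 242.52.6.192/26 -> H2 at depth 26
  lookup 86.225.64.2: bits 0101011011100001010 walk d0:-→d1:-→d2:-→d3:-→d4:-→d5:-→d6:-→d7:-→d8:-→d9:H2→d10:-→d11:-→d12:H4→d13:-→d14:-→d15:-→d16:H0→d17:-→d18:-→d19:H0 -> H0
  lookup 85.16.243.48: bits 010101 walk d0:-→d1:-→d2:-→d3:-→d4:-→d5:-→d6:- -> no-route
  add 224.0.0.0/3 -> H4 at depth 3
  lookup 86.225.30.145: bits 01010110111000010 walk d0:-→d1:-→d2:-→d3:-→d4:-→d5:-→d6:-→d7:-→d8:-→d9:H2→d10:-→d11:-→d12:H4→d13:-→d14:-→d15:-→d16:H0→d17:- -> H0
  add 117.198.0.0/16 -> H0 at depth 16

== LOOKUPS ==
["no-route","H0","H0","H0","H4","H0","H4","H4","H0","no-route","H0"]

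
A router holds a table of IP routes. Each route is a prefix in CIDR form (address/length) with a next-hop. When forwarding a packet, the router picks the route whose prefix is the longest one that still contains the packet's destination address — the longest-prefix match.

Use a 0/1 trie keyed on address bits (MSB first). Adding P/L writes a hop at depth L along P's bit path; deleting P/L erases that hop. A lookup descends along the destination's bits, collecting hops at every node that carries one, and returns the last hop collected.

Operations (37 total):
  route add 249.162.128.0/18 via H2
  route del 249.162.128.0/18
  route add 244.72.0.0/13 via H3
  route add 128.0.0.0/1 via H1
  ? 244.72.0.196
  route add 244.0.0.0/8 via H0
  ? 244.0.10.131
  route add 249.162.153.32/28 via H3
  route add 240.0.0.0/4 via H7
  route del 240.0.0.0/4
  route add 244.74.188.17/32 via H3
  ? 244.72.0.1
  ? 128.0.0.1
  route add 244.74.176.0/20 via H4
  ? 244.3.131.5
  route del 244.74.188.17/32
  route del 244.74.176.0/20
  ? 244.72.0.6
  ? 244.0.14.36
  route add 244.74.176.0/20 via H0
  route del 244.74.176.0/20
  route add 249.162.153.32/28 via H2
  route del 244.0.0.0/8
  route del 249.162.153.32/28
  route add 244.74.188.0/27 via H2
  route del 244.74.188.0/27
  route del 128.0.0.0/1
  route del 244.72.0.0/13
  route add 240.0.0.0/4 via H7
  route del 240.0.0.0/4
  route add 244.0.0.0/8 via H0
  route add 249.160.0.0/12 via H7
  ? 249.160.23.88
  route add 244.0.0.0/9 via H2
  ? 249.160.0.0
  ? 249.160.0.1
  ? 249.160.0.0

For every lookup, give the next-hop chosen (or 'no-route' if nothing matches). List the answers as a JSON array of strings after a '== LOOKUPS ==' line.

Apply in order:
  add 249.162.128.0/18 -> H2 at depth 18
  - 249.162.128.0/18 clear@18
  add 244.72.0.0/13 -> H3 at depth 13
  add 128.0.0.0/1 -> H1 at depth 1
  Q 244.72.0.196: descend 1111010001001 ; hops seen [H1,H3] ; pick H3
  add 244.0.0.0/8 -> H0 at depth 8
  Q 244.0.10.131: descend 111101000 ; hops seen [H1,H0] ; pick H0
  add 249.162.153.32/28 -> H3 at depth 28
  add 240.0.0.0/4 -> H7 at depth 4
  - 240.0.0.0/4 clear@4
  add 244.74.188.17/32 -> H3 at depth 32
  Q 244.72.0.1: descend 11110100010010 ; hops seen [H1,H0,H3] ; pick H3
  Q 128.0.0.1: descend 1 ; hops seen [H1] ; pick H1
  add 244.74.176.0/20 -> H4 at depth 20
  Q 244.3.131.5: descend 111101000 ; hops seen [H1,H0] ; pick H0
  - 244.74.188.17/32 clear@32
  - 244.74.176.0/20 clear@20
  Q 244.72.0.6: descend 11110100010010 ; hops seen [H1,H0,H3] ; pick H3
  Q 244.0.14.36: descend 111101000 ; hops seen [H1,H0] ; pick H0
  add 244.74.176.0/20 -> H0 at depth 20
  - 244.74.176.0/20 clear@20
  add 249.162.153.32/28 -> H2 at depth 28
  - 244.0.0.0/8 clear@8
  - 249.162.153.32/28 clear@28
  add 244.74.188.0/27 -> H2 at depth 27
  - 244.74.188.0/27 clear@27
  - 128.0.0.0/1 clear@1
  - 244.72.0.0/13 clear@13
  add 240.0.0.0/4 -> H7 at depth 4
  - 240.0.0.0/4 clear@4
  add 244.0.0.0/8 -> H0 at depth 8
  add 249.160.0.0/12 -> H7 at depth 12
  Q 249.160.23.88: descend 11111001101000 ; hops seen [H7] ; pick H7
  add 244.0.0.0/9 -> H2 at depth 9
  Q 249.160.0.0: descend 11111001101000 ; hops seen [H7] ; pick H7
  Q 249.160.0.1: descend 11111001101000 ; hops seen [H7] ; pick H7
  Q 249.160.0.0: descend 11111001101000 ; hops seen [H7] ; pick H7

== LOOKUPS ==
["H3","H0","H3","H1","H0","H3","H0","H7","H7","H7","H7"]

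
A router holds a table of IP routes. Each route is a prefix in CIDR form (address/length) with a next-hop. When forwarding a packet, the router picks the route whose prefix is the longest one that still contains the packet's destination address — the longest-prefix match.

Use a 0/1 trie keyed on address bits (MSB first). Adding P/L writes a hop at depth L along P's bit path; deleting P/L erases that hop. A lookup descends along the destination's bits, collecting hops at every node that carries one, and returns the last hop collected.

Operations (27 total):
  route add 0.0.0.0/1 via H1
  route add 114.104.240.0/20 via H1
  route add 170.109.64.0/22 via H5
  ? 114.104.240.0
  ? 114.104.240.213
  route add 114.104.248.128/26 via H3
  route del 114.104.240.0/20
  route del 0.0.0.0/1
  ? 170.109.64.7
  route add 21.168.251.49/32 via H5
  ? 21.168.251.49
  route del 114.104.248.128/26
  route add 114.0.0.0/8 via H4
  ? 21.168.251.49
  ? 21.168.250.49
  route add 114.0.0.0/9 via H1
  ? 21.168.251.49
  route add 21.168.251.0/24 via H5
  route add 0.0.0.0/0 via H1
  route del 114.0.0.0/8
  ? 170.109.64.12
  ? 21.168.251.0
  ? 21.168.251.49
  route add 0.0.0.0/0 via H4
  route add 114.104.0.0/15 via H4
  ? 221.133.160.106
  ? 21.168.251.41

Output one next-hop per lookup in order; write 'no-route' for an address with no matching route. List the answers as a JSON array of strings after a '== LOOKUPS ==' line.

Process each operation:
  add 0.0.0.0/1 -> H1 at depth 1
  add 114.104.240.0/20 -> H1 at depth 20
  add 170.109.64.0/22 -> H5 at depth 22
  ? 114.104.240.0  path d0:-→d1:H1→d2:-→d3:-→d4:-→d5:-→d6:-→d7:-→d8:-→d9:-→d10:-→d11:-→d12:-→d13:-→d14:-→d15:-→d16:-→d17:-→d18:-→d19:-→d20:H1  best=H1
  ? 114.104.240.213  path d0:-→d1:H1→d2:-→d3:-→d4:-→d5:-→d6:-→d7:-→d8:-→d9:-→d10:-→d11:-→d12:-→d13:-→d14:-→d15:-→d16:-→d17:-→d18:-→d19:-→d20:H1  best=H1
  add 114.104.248.128/26 -> H3 at depth 26
  - 114.104.240.0/20 clear@20
  - 0.0.0.0/1 clear@1
  ? 170.109.64.7  path d0:-→d1:-→d2:-→d3:-→d4:-→d5:-→d6:-→d7:-→d8:-→d9:-→d10:-→d11:-→d12:-→d13:-→d14:-→d15:-→d16:-→d17:-→d18:-→d19:-→d20:-→d21:-→d22:H5  best=H5
  add 21.168.251.49/32 -> H5 at depth 32
  ? 21.168.251.49  path d0:-→d1:-→d2:-→d3:-→d4:-→d5:-→d6:-→d7:-→d8:-→d9:-→d10:-→d11:-→d12:-→d13:-→d14:-→d15:-→d16:-→d17:-→d18:-→d19:-→d20:-→d21:-→d22:-→d23:-→d24:-→d25:-→d26:-→d27:-→d28:-→d29:-→d30:-→d31:-→d32:H5  best=H5
  - 114.104.248.128/26 clear@26
  add 114.0.0.0/8 -> H4 at depth 8
  ? 21.168.251.49  path d0:-→d1:-→d2:-→d3:-→d4:-→d5:-→d6:-→d7:-→d8:-→d9:-→d10:-→d11:-→d12:-→d13:-→d14:-→d15:-→d16:-→d17:-→d18:-→d19:-→d20:-→d21:-→d22:-→d23:-→d24:-→d25:-→d26:-→d27:-→d28:-→d29:-→d30:-→d31:-→d32:H5  best=H5
  ? 21.168.250.49  path d0:-→d1:-→d2:-→d3:-→d4:-→d5:-→d6:-→d7:-→d8:-→d9:-→d10:-→d11:-→d12:-→d13:-→d14:-→d15:-→d16:-→d17:-→d18:-→d19:-→d20:-→d21:-→d22:-→d23:-  best=no-route
  add 114.0.0.0/9 -> H1 at depth 9
  ? 21.168.251.49  path d0:-→d1:-→d2:-→d3:-→d4:-→d5:-→d6:-→d7:-→d8:-→d9:-→d10:-→d11:-→d12:-→d13:-→d14:-→d15:-→d16:-→d17:-→d18:-→d19:-→d20:-→d21:-→d22:-→d23:-→d24:-→d25:-→d26:-→d27:-→d28:-→d29:-→d30:-→d31:-→d32:H5  best=H5
  add 21.168.251.0/24 -> H5 at depth 24
  add 0.0.0.0/0 -> H1 at depth 0
  - 114.0.0.0/8 clear@8
  ? 170.109.64.12  path d0:H1→d1:-→d2:-→d3:-→d4:-→d5:-→d6:-→d7:-→d8:-→d9:-→d10:-→d11:-→d12:-→d13:-→d14:-→d15:-→d16:-→d17:-→d18:-→d19:-→d20:-→d21:-→d22:H5  best=H5
  ? 21.168.251.0  path d0:H1→d1:-→d2:-→d3:-→d4:-→d5:-→d6:-→d7:-→d8:-→d9:-→d10:-→d11:-→d12:-→d13:-→d14:-→d15:-→d16:-→d17:-→d18:-→d19:-→d20:-→d21:-→d22:-→d23:-→d24:H5→d25:-→d26:-  best=H5
  ? 21.168.251.49  path d0:H1→d1:-→d2:-→d3:-→d4:-→d5:-→d6:-→d7:-→d8:-→d9:-→d10:-→d11:-→d12:-→d13:-→d14:-→d15:-→d16:-→d17:-→d18:-→d19:-→d20:-→d21:-→d22:-→d23:-→d24:H5→d25:-→d26:-→d27:-→d28:-→d29:-→d30:-→d31:-→d32:H5  best=H5
  add 0.0.0.0/0 -> H4 at depth 0
  add 114.104.0.0/15 -> H4 at depth 15
  ? 221.133.160.106  path d0:H4→d1:-  best=H4
  ? 21.168.251.41  path d0:H4→d1:-→d2:-→d3:-→d4:-→d5:-→d6:-→d7:-→d8:-→d9:-→d10:-→d11:-→d12:-→d13:-→d14:-→d15:-→d16:-→d17:-→d18:-→d19:-→d20:-→d21:-→d22:-→d23:-→d24:H5→d25:-→d26:-→d27:-  best=H5

== LOOKUPS ==
["H1","H1","H5","H5","H5","no-route","H5","H5","H5","H5","H4","H5"]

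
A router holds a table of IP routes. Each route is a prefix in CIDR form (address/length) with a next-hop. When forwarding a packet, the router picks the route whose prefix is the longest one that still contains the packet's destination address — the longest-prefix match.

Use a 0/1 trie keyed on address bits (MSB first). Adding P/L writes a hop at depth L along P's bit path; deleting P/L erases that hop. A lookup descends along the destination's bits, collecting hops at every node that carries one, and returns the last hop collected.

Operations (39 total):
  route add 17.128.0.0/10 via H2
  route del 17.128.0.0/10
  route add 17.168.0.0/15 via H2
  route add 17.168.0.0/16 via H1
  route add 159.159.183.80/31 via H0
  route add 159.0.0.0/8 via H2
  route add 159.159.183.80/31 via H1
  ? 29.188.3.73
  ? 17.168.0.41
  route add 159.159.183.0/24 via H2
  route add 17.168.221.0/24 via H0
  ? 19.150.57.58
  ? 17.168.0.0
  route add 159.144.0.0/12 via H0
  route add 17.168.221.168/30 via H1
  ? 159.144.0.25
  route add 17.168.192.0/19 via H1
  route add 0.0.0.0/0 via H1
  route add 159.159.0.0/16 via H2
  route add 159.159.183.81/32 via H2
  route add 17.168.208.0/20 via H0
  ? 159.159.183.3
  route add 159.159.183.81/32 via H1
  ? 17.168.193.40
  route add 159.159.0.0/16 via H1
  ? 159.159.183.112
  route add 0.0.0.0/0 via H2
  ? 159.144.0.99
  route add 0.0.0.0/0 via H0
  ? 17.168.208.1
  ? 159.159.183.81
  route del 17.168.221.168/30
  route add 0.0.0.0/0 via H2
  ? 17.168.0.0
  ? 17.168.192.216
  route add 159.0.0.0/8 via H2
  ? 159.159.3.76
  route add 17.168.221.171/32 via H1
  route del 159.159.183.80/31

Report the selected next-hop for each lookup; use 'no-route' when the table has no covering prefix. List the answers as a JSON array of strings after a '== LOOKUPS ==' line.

Process each operation:
  + 17.128.0.0/10 (H2) depth=10
  - 17.128.0.0/10 clear@10
  + 17.168.0.0/15 (H2) depth=15
  + 17.168.0.0/16 (H1) depth=16
  + 159.159.183.80/31 (H0) depth=31
  + 159.0.0.0/8 (H2) depth=8
  + 159.159.183.80/31 (H1) depth=31
  Q 29.188.3.73: descend 0001 ; hops seen [∅] ; pick no-route
  Q 17.168.0.41: descend 0001000110101000 ; hops seen [H2,H1] ; pick H1
  + 159.159.183.0/24 (H2) depth=24
  + 17.168.221.0/24 (H0) depth=24
  Q 19.150.57.58: descend 000100 ; hops seen [∅] ; pick no-route
  Q 17.168.0.0: descend 0001000110101000 ; hops seen [H2,H1] ; pick H1
  + 159.144.0.0/12 (H0) depth=12
  + 17.168.221.168/30 (H1) depth=30
  Q 159.144.0.25: descend 100111111001 ; hops seen [H2,H0] ; pick H0
  + 17.168.192.0/19 (H1) depth=19
  + 0.0.0.0/0 (H1) depth=0
  + 159.159.0.0/16 (H2) depth=16
  + 159.159.183.81/32 (H2) depth=32
  + 17.168.208.0/20 (H0) depth=20
  Q 159.159.183.3: descend 1001111110011111101101110 ; hops seen [H1,H2,H0,H2,H2] ; pick H2
  + 159.159.183.81/32 (H1) depth=32
  Q 17.168.193.40: descend 0001000110101000110 ; hops seen [H1,H2,H1,H1] ; pick H1
  + 159.159.0.0/16 (H1) depth=16
  Q 159.159.183.112: descend 10011111100111111011011101 ; hops seen [H1,H2,H0,H1,H2] ; pick H2
  + 0.0.0.0/0 (H2) depth=0
  Q 159.144.0.99: descend 100111111001 ; hops seen [H2,H2,H0] ; pick H0
  + 0.0.0.0/0 (H0) depth=0
  Q 17.168.208.1: descend 00010001101010001101 ; hops seen [H0,H2,H1,H1,H0] ; pick H0
  Q 159.159.183.81: descend 10011111100111111011011101010001 ; hops seen [H0,H2,H0,H1,H2,H1,H1] ; pick H1
  - 17.168.221.168/30 clear@30
  + 0.0.0.0/0 (H2) depth=0
  Q 17.168.0.0: descend 0001000110101000 ; hops seen [H2,H2,H1] ; pick H1
  Q 17.168.192.216: descend 0001000110101000110 ; hops seen [H2,H2,H1,H1] ; pick H1
  + 159.0.0.0/8 (H2) depth=8
  Q 159.159.3.76: descend 1001111110011111 ; hops seen [H2,H2,H0,H1] ; pick H1
  + 17.168.221.171/32 (H1) depth=32
  - 159.159.183.80/31 clear@31

== LOOKUPS ==
["no-route","H1","no-route","H1","H0","H2","H1","H2","H0","H0","H1","H1","H1","H1"]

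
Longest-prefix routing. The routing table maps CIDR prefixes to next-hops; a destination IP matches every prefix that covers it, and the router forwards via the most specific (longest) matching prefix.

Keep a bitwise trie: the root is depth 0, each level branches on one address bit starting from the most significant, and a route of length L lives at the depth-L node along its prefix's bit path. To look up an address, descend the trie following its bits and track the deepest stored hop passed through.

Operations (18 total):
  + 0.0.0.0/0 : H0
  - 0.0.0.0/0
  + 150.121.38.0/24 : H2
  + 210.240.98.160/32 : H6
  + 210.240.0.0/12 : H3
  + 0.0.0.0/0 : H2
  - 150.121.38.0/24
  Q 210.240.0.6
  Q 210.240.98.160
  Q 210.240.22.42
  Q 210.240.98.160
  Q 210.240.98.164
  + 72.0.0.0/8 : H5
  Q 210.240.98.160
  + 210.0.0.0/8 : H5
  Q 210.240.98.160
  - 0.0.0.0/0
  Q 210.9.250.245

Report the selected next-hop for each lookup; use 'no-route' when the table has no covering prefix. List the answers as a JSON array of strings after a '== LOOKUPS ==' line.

Process each operation:
  add 0.0.0.0/0 -> H0 at depth 0
  - 0.0.0.0/0 clear@0
  add 150.121.38.0/24 -> H2 at depth 24
  add 210.240.98.160/32 -> H6 at depth 32
  add 210.240.0.0/12 -> H3 at depth 12
  add 0.0.0.0/0 -> H2 at depth 0
  - 150.121.38.0/24 clear@24
  ? 210.240.0.6  path d0:H2→d1:-→d2:-→d3:-→d4:-→d5:-→d6:-→d7:-→d8:-→d9:-→d10:-→d11:-→d12:H3→d13:-→d14:-→d15:-→d16:-→d17:-  best=H3
  ? 210.240.98.160  path d0:H2→d1:-→d2:-→d3:-→d4:-→d5:-→d6:-→d7:-→d8:-→d9:-→d10:-→d11:-→d12:H3→d13:-→d14:-→d15:-→d16:-→d17:-→d18:-→d19:-→d20:-→d21:-→d22:-→d23:-→d24:-→d25:-→d26:-→d27:-→d28:-→d29:-→d30:-→d31:-→d32:H6  best=H6
  ? 210.240.22.42  path d0:H2→d1:-→d2:-→d3:-→d4:-→d5:-→d6:-→d7:-→d8:-→d9:-→d10:-→d11:-→d12:H3→d13:-→d14:-→d15:-→d16:-→d17:-  best=H3
  ? 210.240.98.160  path d0:H2→d1:-→d2:-→d3:-→d4:-→d5:-→d6:-→d7:-→d8:-→d9:-→d10:-→d11:-→d12:H3→d13:-→d14:-→d15:-→d16:-→d17:-→d18:-→d19:-→d20:-→d21:-→d22:-→d23:-→d24:-→d25:-→d26:-→d27:-→d28:-→d29:-→d30:-→d31:-→d32:H6  best=H6
  ? 210.240.98.164  path d0:H2→d1:-→d2:-→d3:-→d4:-→d5:-→d6:-→d7:-→d8:-→d9:-→d10:-→d11:-→d12:H3→d13:-→d14:-→d15:-→d16:-→d17:-→d18:-→d19:-→d20:-→d21:-→d22:-→d23:-→d24:-→d25:-→d26:-→d27:-→d28:-→d29:-  best=H3
  add 72.0.0.0/8 -> H5 at depth 8
  ? 210.240.98.160  path d0:H2→d1:-→d2:-→d3:-→d4:-→d5:-→d6:-→d7:-→d8:-→d9:-→d10:-→d11:-→d12:H3→d13:-→d14:-→d15:-→d16:-→d17:-→d18:-→d19:-→d20:-→d21:-→d22:-→d23:-→d24:-→d25:-→d26:-→d27:-→d28:-→d29:-→d30:-→d31:-→d32:H6  best=H6
  add 210.0.0.0/8 -> H5 at depth 8
  ? 210.240.98.160  path d0:H2→d1:-→d2:-→d3:-→d4:-→d5:-→d6:-→d7:-→d8:H5→d9:-→d10:-→d11:-→d12:H3→d13:-→d14:-→d15:-→d16:-→d17:-→d18:-→d19:-→d20:-→d21:-→d22:-→d23:-→d24:-→d25:-→d26:-→d27:-→d28:-→d29:-→d30:-→d31:-→d32:H6  best=H6
  - 0.0.0.0/0 clear@0
  ? 210.9.250.245  path d0:-→d1:-→d2:-→d3:-→d4:-→d5:-→d6:-→d7:-→d8:H5  best=H5

== LOOKUPS ==
["H3","H6","H3","H6","H3","H6","H6","H5"]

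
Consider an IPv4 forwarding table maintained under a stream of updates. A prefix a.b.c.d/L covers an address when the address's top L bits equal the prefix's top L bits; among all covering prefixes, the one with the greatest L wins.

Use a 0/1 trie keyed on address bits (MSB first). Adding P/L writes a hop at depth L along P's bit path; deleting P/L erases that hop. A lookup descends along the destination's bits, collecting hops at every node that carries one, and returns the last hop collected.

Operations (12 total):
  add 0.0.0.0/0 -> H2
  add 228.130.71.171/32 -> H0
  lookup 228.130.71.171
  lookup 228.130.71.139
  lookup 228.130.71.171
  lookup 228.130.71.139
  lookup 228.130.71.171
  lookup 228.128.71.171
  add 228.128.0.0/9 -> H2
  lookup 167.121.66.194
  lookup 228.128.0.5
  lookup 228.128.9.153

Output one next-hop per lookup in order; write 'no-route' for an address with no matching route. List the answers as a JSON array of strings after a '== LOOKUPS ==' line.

Trace:
  add 0.0.0.0/0 -> H2 at depth 0
  add 228.130.71.171/32 -> H0 at depth 32
  ? 228.130.71.171  path d0:H2→d1:-→d2:-→d3:-→d4:-→d5:-→d6:-→d7:-→d8:-→d9:-→d10:-→d11:-→d12:-→d13:-→d14:-→d15:-→d16:-→d17:-→d18:-→d19:-→d20:-→d21:-→d22:-→d23:-→d24:-→d25:-→d26:-→d27:-→d28:-→d29:-→d30:-→d31:-→d32:H0  best=H0
  ? 228.130.71.139  path d0:H2→d1:-→d2:-→d3:-→d4:-→d5:-→d6:-→d7:-→d8:-→d9:-→d10:-→d11:-→d12:-→d13:-→d14:-→d15:-→d16:-→d17:-→d18:-→d19:-→d20:-→d21:-→d22:-→d23:-→d24:-→d25:-→d26:-  best=H2
  ? 228.130.71.171  path d0:H2→d1:-→d2:-→d3:-→d4:-→d5:-→d6:-→d7:-→d8:-→d9:-→d10:-→d11:-→d12:-→d13:-→d14:-→d15:-→d16:-→d17:-→d18:-→d19:-→d20:-→d21:-→d22:-→d23:-→d24:-→d25:-→d26:-→d27:-→d28:-→d29:-→d30:-→d31:-→d32:H0  best=H0
  ? 228.130.71.139  path d0:H2→d1:-→d2:-→d3:-→d4:-→d5:-→d6:-→d7:-→d8:-→d9:-→d10:-→d11:-→d12:-→d13:-→d14:-→d15:-→d16:-→d17:-→d18:-→d19:-→d20:-→d21:-→d22:-→d23:-→d24:-→d25:-→d26:-  best=H2
  ? 228.130.71.171  path d0:H2→d1:-→d2:-→d3:-→d4:-→d5:-→d6:-→d7:-→d8:-→d9:-→d10:-→d11:-→d12:-→d13:-→d14:-→d15:-→d16:-→d17:-→d18:-→d19:-→d20:-→d21:-→d22:-→d23:-→d24:-→d25:-→d26:-→d27:-→d28:-→d29:-→d30:-→d31:-→d32:H0  best=H0
  ? 228.128.71.171  path d0:H2→d1:-→d2:-→d3:-→d4:-→d5:-→d6:-→d7:-→d8:-→d9:-→d10:-→d11:-→d12:-→d13:-→d14:-  best=H2
  add 228.128.0.0/9 -> H2 at depth 9
  ? 167.121.66.194  path d0:H2→d1:-  best=H2
  ? 228.128.0.5  path d0:H2→d1:-→d2:-→d3:-→d4:-→d5:-→d6:-→d7:-→d8:-→d9:H2→d10:-→d11:-→d12:-→d13:-→d14:-  best=H2
  ? 228.128.9.153  path d0:H2→d1:-→d2:-→d3:-→d4:-→d5:-→d6:-→d7:-→d8:-→d9:H2→d10:-→d11:-→d12:-→d13:-→d14:-  best=H2

== LOOKUPS ==
["H0","H2","H0","H2","H0","H2","H2","H2","H2"]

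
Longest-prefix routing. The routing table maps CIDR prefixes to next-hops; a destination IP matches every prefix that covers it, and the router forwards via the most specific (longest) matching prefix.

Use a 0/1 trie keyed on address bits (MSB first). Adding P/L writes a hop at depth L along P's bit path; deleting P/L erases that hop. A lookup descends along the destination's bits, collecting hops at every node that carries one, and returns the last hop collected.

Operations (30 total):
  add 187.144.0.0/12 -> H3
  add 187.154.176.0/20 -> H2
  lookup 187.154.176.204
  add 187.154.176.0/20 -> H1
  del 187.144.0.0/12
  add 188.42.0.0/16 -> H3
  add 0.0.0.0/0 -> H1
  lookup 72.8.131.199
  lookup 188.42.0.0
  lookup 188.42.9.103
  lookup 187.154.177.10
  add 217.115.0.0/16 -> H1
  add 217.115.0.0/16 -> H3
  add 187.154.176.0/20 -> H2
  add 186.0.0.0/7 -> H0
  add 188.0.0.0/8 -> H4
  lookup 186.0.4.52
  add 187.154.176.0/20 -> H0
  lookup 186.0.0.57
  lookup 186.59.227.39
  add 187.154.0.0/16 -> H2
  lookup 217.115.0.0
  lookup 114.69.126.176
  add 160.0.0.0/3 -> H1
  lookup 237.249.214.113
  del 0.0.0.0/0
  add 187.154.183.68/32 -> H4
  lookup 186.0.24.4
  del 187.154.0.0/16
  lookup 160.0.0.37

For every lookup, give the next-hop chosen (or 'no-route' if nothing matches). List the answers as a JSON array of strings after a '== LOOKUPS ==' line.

Process each operation:
  + 187.144.0.0/12 (H3) depth=12
  + 187.154.176.0/20 (H2) depth=20
  ? 187.154.176.204  path d0:-→d1:-→d2:-→d3:-→d4:-→d5:-→d6:-→d7:-→d8:-→d9:-→d10:-→d11:-→d12:H3→d13:-→d14:-→d15:-→d16:-→d17:-→d18:-→d19:-→d20:H2  best=H2
  + 187.154.176.0/20 (H1) depth=20
  del 187.144.0.0/12 (clear depth 12)
  + 188.42.0.0/16 (H3) depth=16
  + 0.0.0.0/0 (H1) depth=0
  ? 72.8.131.199  path d0:H1  best=H1
  ? 188.42.0.0  path d0:H1→d1:-→d2:-→d3:-→d4:-→d5:-→d6:-→d7:-→d8:-→d9:-→d10:-→d11:-→d12:-→d13:-→d14:-→d15:-→d16:H3  best=H3
  ? 188.42.9.103  path d0:H1→d1:-→d2:-→d3:-→d4:-→d5:-→d6:-→d7:-→d8:-→d9:-→d10:-→d11:-→d12:-→d13:-→d14:-→d15:-→d16:H3  best=H3
  ? 187.154.177.10  path d0:H1→d1:-→d2:-→d3:-→d4:-→d5:-→d6:-→d7:-→d8:-→d9:-→d10:-→d11:-→d12:-→d13:-→d14:-→d15:-→d16:-→d17:-→d18:-→d19:-→d20:H1  best=H1
  + 217.115.0.0/16 (H1) depth=16
  + 217.115.0.0/16 (H3) depth=16
  + 187.154.176.0/20 (H2) depth=20
  + 186.0.0.0/7 (H0) depth=7
  + 188.0.0.0/8 (H4) depth=8
  ? 186.0.4.52  path d0:H1→d1:-→d2:-→d3:-→d4:-→d5:-→d6:-→d7:H0  best=H0
  + 187.154.176.0/20 (H0) depth=20
  ? 186.0.0.57  path d0:H1→d1:-→d2:-→d3:-→d4:-→d5:-→d6:-→d7:H0  best=H0
  ? 186.59.227.39  path d0:H1→d1:-→d2:-→d3:-→d4:-→d5:-→d6:-→d7:H0  best=H0
  + 187.154.0.0/16 (H2) depth=16
  ? 217.115.0.0  path d0:H1→d1:-→d2:-→d3:-→d4:-→d5:-→d6:-→d7:-→d8:-→d9:-→d10:-→d11:-→d12:-→d13:-→d14:-→d15:-→d16:H3  best=H3
  ? 114.69.126.176  path d0:H1  best=H1
  + 160.0.0.0/3 (H1) depth=3
  ? 237.249.214.113  path d0:H1→d1:-→d2:-  best=H1
  del 0.0.0.0/0 (clear depth 0)
  + 187.154.183.68/32 (H4) depth=32
  ? 186.0.24.4  path d0:-→d1:-→d2:-→d3:H1→d4:-→d5:-→d6:-→d7:H0  best=H0
  del 187.154.0.0/16 (clear depth 16)
  ? 160.0.0.37  path d0:-→d1:-→d2:-→d3:H1  best=H1

== LOOKUPS ==
["H2","H1","H3","H3","H1","H0","H0","H0","H3","H1","H1","H0","H1"]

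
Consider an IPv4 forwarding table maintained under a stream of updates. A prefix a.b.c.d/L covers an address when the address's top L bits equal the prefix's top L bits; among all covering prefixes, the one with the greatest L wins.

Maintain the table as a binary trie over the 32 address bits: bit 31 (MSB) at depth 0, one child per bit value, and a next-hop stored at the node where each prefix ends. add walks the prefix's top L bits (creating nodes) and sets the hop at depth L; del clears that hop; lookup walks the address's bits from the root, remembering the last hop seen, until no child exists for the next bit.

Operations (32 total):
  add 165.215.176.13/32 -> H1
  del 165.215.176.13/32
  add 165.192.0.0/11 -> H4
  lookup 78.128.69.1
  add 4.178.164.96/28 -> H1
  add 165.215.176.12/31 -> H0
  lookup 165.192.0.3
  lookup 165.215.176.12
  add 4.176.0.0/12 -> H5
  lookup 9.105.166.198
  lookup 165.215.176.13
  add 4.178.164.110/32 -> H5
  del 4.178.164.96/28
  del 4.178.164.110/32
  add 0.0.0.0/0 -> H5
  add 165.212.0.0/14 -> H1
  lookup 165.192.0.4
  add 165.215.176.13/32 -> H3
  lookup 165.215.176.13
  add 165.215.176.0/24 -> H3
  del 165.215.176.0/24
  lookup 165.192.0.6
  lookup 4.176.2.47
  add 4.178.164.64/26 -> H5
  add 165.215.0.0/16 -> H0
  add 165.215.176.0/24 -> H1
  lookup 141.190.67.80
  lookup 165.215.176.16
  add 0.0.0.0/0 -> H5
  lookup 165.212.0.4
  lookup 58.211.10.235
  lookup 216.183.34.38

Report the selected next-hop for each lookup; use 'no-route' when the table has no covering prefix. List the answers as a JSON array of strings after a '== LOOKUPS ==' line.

Apply in order:
  add 165.215.176.13/32 -> H1 at depth 32
  del 165.215.176.13/32 (clear depth 32)
  add 165.192.0.0/11 -> H4 at depth 11
  Q 78.128.69.1: descend ε ; hops seen [∅] ; pick no-route
  add 4.178.164.96/28 -> H1 at depth 28
  add 165.215.176.12/31 -> H0 at depth 31
  Q 165.192.0.3: descend 10100101110 ; hops seen [H4] ; pick H4
  Q 165.215.176.12: descend 1010010111010111101100000000110 ; hops seen [H4,H0] ; pick H0
  add 4.176.0.0/12 -> H5 at depth 12
  Q 9.105.166.198: descend 0000 ; hops seen [∅] ; pick no-route
  Q 165.215.176.13: descend 10100101110101111011000000001101 ; hops seen [H4,H0] ; pick H0
  add 4.178.164.110/32 -> H5 at depth 32
  del 4.178.164.96/28 (clear depth 28)
  del 4.178.164.110/32 (clear depth 32)
  add 0.0.0.0/0 -> H5 at depth 0
  add 165.212.0.0/14 -> H1 at depth 14
  Q 165.192.0.4: descend 10100101110 ; hops seen [H5,H4] ; pick H4
  add 165.215.176.13/32 -> H3 at depth 32
  Q 165.215.176.13: descend 10100101110101111011000000001101 ; hops seen [H5,H4,H1,H0,H3] ; pick H3
  add 165.215.176.0/24 -> H3 at depth 24
  del 165.215.176.0/24 (clear depth 24)
  Q 165.192.0.6: descend 10100101110 ; hops seen [H5,H4] ; pick H4
  Q 4.176.2.47: descend 00000100101100 ; hops seen [H5,H5] ; pick H5
  add 4.178.164.64/26 -> H5 at depth 26
  add 165.215.0.0/16 -> H0 at depth 16
  add 165.215.176.0/24 -> H1 at depth 24
  Q 141.190.67.80: descend 10 ; hops seen [H5] ; pick H5
  Q 165.215.176.16: descend 101001011101011110110000000 ; hops seen [H5,H4,H1,H0,H1] ; pick H1
  add 0.0.0.0/0 -> H5 at depth 0
  Q 165.212.0.4: descend 10100101110101 ; hops seen [H5,H4,H1] ; pick H1
  Q 58.211.10.235: descend 00 ; hops seen [H5] ; pick H5
  Q 216.183.34.38: descend 1 ; hops seen [H5] ; pick H5

== LOOKUPS ==
["no-route","H4","H0","no-route","H0","H4","H3","H4","H5","H5","H1","H1","H5","H5"]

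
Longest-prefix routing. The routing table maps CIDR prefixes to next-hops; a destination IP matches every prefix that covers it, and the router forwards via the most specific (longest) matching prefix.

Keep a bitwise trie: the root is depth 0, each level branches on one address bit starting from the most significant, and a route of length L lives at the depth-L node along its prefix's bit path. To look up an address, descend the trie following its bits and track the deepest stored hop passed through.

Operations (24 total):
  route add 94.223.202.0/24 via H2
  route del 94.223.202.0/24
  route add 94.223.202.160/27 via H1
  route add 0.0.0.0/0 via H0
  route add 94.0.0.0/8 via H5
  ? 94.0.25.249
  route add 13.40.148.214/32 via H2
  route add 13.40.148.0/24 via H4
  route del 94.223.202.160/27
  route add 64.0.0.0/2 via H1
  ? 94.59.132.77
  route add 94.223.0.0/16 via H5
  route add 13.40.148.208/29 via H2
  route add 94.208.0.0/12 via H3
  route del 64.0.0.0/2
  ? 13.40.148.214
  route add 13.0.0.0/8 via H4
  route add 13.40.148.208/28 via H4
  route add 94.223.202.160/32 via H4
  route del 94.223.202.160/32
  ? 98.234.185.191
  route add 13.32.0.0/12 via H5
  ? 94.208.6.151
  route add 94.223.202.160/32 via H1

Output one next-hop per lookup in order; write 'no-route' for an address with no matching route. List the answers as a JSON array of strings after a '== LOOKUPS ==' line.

Process each operation:
  add 94.223.202.0/24 -> H2 at depth 24
  del 94.223.202.0/24 (clear depth 24)
  add 94.223.202.160/27 -> H1 at depth 27
  add 0.0.0.0/0 -> H0 at depth 0
  add 94.0.0.0/8 -> H5 at depth 8
  ? 94.0.25.249  path d0:H0→d1:-→d2:-→d3:-→d4:-→d5:-→d6:-→d7:-→d8:H5  best=H5
  add 13.40.148.214/32 -> H2 at depth 32
  add 13.40.148.0/24 -> H4 at depth 24
  del 94.223.202.160/27 (clear depth 27)
  add 64.0.0.0/2 -> H1 at depth 2
  ? 94.59.132.77  path d0:H0→d1:-→d2:H1→d3:-→d4:-→d5:-→d6:-→d7:-→d8:H5  best=H5
  add 94.223.0.0/16 -> H5 at depth 16
  add 13.40.148.208/29 -> H2 at depth 29
  add 94.208.0.0/12 -> H3 at depth 12
  del 64.0.0.0/2 (clear depth 2)
  ? 13.40.148.214  path d0:H0→d1:-→d2:-→d3:-→d4:-→d5:-→d6:-→d7:-→d8:-→d9:-→d10:-→d11:-→d12:-→d13:-→d14:-→d15:-→d16:-→d17:-→d18:-→d19:-→d20:-→d21:-→d22:-→d23:-→d24:H4→d25:-→d26:-→d27:-→d28:-→d29:H2→d30:-→d31:-→d32:H2  best=H2
  add 13.0.0.0/8 -> H4 at depth 8
  add 13.40.148.208/28 -> H4 at depth 28
  add 94.223.202.160/32 -> H4 at depth 32
  del 94.223.202.160/32 (clear depth 32)
  ? 98.234.185.191  path d0:H0→d1:-→d2:-  best=H0
  add 13.32.0.0/12 -> H5 at depth 12
  ? 94.208.6.151  path d0:H0→d1:-→d2:-→d3:-→d4:-→d5:-→d6:-→d7:-→d8:H5→d9:-→d10:-→d11:-→d12:H3  best=H3
  add 94.223.202.160/32 -> H1 at depth 32

== LOOKUPS ==
["H5","H5","H2","H0","H3"]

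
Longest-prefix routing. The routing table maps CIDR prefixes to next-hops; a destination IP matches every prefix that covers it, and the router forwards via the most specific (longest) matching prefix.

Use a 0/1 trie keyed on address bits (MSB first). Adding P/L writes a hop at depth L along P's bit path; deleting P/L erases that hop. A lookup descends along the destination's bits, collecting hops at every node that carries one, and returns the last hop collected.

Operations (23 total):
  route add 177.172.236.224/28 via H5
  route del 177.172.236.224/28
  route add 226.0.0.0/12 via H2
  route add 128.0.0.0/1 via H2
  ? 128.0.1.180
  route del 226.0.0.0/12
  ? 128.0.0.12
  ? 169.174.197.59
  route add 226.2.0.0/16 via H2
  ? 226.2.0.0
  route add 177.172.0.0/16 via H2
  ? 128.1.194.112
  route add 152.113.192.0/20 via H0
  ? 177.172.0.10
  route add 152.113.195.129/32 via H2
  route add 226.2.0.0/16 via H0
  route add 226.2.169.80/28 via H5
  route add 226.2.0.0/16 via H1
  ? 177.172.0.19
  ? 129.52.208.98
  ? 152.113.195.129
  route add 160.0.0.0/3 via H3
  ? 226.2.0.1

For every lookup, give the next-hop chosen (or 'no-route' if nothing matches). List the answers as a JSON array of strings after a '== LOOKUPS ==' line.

Trace:
  add 177.172.236.224/28 -> H5 at depth 28
  del 177.172.236.224/28 (clear depth 28)
  add 226.0.0.0/12 -> H2 at depth 12
  add 128.0.0.0/1 -> H2 at depth 1
  ? 128.0.1.180  path d0:-→d1:H2→d2:-  best=H2
  del 226.0.0.0/12 (clear depth 12)
  ? 128.0.0.12  path d0:-→d1:H2→d2:-  best=H2
  ? 169.174.197.59  path d0:-→d1:H2→d2:-→d3:-  best=H2
  add 226.2.0.0/16 -> H2 at depth 16
  ? 226.2.0.0  path d0:-→d1:H2→d2:-→d3:-→d4:-→d5:-→d6:-→d7:-→d8:-→d9:-→d10:-→d11:-→d12:-→d13:-→d14:-→d15:-→d16:H2  best=H2
  add 177.172.0.0/16 -> H2 at depth 16
  ? 128.1.194.112  path d0:-→d1:H2→d2:-  best=H2
  add 152.113.192.0/20 -> H0 at depth 20
  ? 177.172.0.10  path d0:-→d1:H2→d2:-→d3:-→d4:-→d5:-→d6:-→d7:-→d8:-→d9:-→d10:-→d11:-→d12:-→d13:-→d14:-→d15:-→d16:H2  best=H2
  add 152.113.195.129/32 -> H2 at depth 32
  add 226.2.0.0/16 -> H0 at depth 16
  add 226.2.169.80/28 -> H5 at depth 28
  add 226.2.0.0/16 -> H1 at depth 16
  ? 177.172.0.19  path d0:-→d1:H2→d2:-→d3:-→d4:-→d5:-→d6:-→d7:-→d8:-→d9:-→d10:-→d11:-→d12:-→d13:-→d14:-→d15:-→d16:H2  best=H2
  ? 129.52.208.98  path d0:-→d1:H2→d2:-→d3:-  best=H2
  ? 152.113.195.129  path d0:-→d1:H2→d2:-→d3:-→d4:-→d5:-→d6:-→d7:-→d8:-→d9:-→d10:-→d11:-→d12:-→d13:-→d14:-→d15:-→d16:-→d17:-→d18:-→d19:-→d20:H0→d21:-→d22:-→d23:-→d24:-→d25:-→d26:-→d27:-→d28:-→d29:-→d30:-→d31:-→d32:H2  best=H2
  add 160.0.0.0/3 -> H3 at depth 3
  ? 226.2.0.1  path d0:-→d1:H2→d2:-→d3:-→d4:-→d5:-→d6:-→d7:-→d8:-→d9:-→d10:-→d11:-→d12:-→d13:-→d14:-→d15:-→d16:H1  best=H1

== LOOKUPS ==
["H2","H2","H2","H2","H2","H2","H2","H2","H2","H1"]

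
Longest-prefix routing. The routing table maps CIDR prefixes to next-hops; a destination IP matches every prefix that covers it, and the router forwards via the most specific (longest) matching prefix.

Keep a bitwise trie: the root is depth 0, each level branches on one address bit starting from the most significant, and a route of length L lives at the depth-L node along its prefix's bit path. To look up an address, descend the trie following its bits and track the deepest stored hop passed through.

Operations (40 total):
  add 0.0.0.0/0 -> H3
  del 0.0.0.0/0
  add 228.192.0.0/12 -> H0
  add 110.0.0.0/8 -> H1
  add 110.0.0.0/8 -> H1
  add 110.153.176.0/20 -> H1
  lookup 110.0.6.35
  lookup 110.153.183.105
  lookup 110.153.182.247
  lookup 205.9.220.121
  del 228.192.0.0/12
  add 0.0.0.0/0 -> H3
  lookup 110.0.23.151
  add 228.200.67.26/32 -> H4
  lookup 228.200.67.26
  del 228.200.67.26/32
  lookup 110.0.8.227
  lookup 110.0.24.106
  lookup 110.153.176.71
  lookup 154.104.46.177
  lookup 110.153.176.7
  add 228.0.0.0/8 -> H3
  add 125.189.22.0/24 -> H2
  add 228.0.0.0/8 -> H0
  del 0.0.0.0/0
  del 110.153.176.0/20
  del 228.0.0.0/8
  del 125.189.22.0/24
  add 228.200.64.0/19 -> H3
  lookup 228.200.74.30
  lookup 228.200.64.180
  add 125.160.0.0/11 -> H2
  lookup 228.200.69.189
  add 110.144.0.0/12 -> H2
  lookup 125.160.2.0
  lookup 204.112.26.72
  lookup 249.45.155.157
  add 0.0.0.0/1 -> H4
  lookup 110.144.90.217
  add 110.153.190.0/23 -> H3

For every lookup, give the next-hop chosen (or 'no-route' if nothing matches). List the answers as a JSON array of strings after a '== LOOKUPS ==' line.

Process each operation:
  + 0.0.0.0/0 (H3) depth=0
  del 0.0.0.0/0 (clear depth 0)
  + 228.192.0.0/12 (H0) depth=12
  + 110.0.0.0/8 (H1) depth=8
  + 110.0.0.0/8 (H1) depth=8
  + 110.153.176.0/20 (H1) depth=20
  lookup 110.0.6.35: bits 01101110 walk d0:-→d1:-→d2:-→d3:-→d4:-→d5:-→d6:-→d7:-→d8:H1 -> H1
  lookup 110.153.183.105: bits 01101110100110011011 walk d0:-→d1:-→d2:-→d3:-→d4:-→d5:-→d6:-→d7:-→d8:H1→d9:-→d10:-→d11:-→d12:-→d13:-→d14:-→d15:-→d16:-→d17:-→d18:-→d19:-→d20:H1 -> H1
  lookup 110.153.182.247: bits 01101110100110011011 walk d0:-→d1:-→d2:-→d3:-→d4:-→d5:-→d6:-→d7:-→d8:H1→d9:-→d10:-→d11:-→d12:-→d13:-→d14:-→d15:-→d16:-→d17:-→d18:-→d19:-→d20:H1 -> H1
  lookup 205.9.220.121: bits 11 walk d0:-→d1:-→d2:- -> no-route
  del 228.192.0.0/12 (clear depth 12)
  + 0.0.0.0/0 (H3) depth=0
  lookup 110.0.23.151: bits 01101110 walk d0:H3→d1:-→d2:-→d3:-→d4:-→d5:-→d6:-→d7:-→d8:H1 -> H1
  + 228.200.67.26/32 (H4) depth=32
  lookup 228.200.67.26: bits 11100100110010000100001100011010 walk d0:H3→d1:-→d2:-→d3:-→d4:-→d5:-→d6:-→d7:-→d8:-→d9:-→d10:-→d11:-→d12:-→d13:-→d14:-→d15:-→d16:-→d17:-→d18:-→d19:-→d20:-→d21:-→d22:-→d23:-→d24:-→d25:-→d26:-→d27:-→d28:-→d29:-→d30:-→d31:-→d32:H4 -> H4
  del 228.200.67.26/32 (clear depth 32)
  lookup 110.0.8.227: bits 01101110 walk d0:H3→d1:-→d2:-→d3:-→d4:-→d5:-→d6:-→d7:-→d8:H1 -> H1
  lookup 110.0.24.106: bits 01101110 walk d0:H3→d1:-→d2:-→d3:-→d4:-→d5:-→d6:-→d7:-→d8:H1 -> H1
  lookup 110.153.176.71: bits 01101110100110011011 walk d0:H3→d1:-→d2:-→d3:-→d4:-→d5:-→d6:-→d7:-→d8:H1→d9:-→d10:-→d11:-→d12:-→d13:-→d14:-→d15:-→d16:-→d17:-→d18:-→d19:-→d20:H1 -> H1
  lookup 154.104.46.177: bits 1 walk d0:H3→d1:- -> H3
  lookup 110.153.176.7: bits 01101110100110011011 walk d0:H3→d1:-→d2:-→d3:-→d4:-→d5:-→d6:-→d7:-→d8:H1→d9:-→d10:-→d11:-→d12:-→d13:-→d14:-→d15:-→d16:-→d17:-→d18:-→d19:-→d20:H1 -> H1
  + 228.0.0.0/8 (H3) depth=8
  + 125.189.22.0/24 (H2) depth=24
  + 228.0.0.0/8 (H0) depth=8
  del 0.0.0.0/0 (clear depth 0)
  del 110.153.176.0/20 (clear depth 20)
  del 228.0.0.0/8 (clear depth 8)
  del 125.189.22.0/24 (clear depth 24)
  + 228.200.64.0/19 (H3) depth=19
  lookup 228.200.74.30: bits 11100100110010000100 walk d0:-→d1:-→d2:-→d3:-→d4:-→d5:-→d6:-→d7:-→d8:-→d9:-→d10:-→d11:-→d12:-→d13:-→d14:-→d15:-→d16:-→d17:-→d18:-→d19:H3→d20:- -> H3
  lookup 228.200.64.180: bits 1110010011001000010000 walk d0:-→d1:-→d2:-→d3:-→d4:-→d5:-→d6:-→d7:-→d8:-→d9:-→d10:-→d11:-→d12:-→d13:-→d14:-→d15:-→d16:-→d17:-→d18:-→d19:H3→d20:-→d21:-→d22:- -> H3
  + 125.160.0.0/11 (H2) depth=11
  lookup 228.200.69.189: bits 111001001100100001000 walk d0:-→d1:-→d2:-→d3:-→d4:-→d5:-→d6:-→d7:-→d8:-→d9:-→d10:-→d11:-→d12:-→d13:-→d14:-→d15:-→d16:-→d17:-→d18:-→d19:H3→d20:-→d21:- -> H3
  + 110.144.0.0/12 (H2) depth=12
  lookup 125.160.2.0: bits 01111101101 walk d0:-→d1:-→d2:-→d3:-→d4:-→d5:-→d6:-→d7:-→d8:-→d9:-→d10:-→d11:H2 -> H2
  lookup 204.112.26.72: bits 11 walk d0:-→d1:-→d2:- -> no-route
  lookup 249.45.155.157: bits 111 walk d0:-→d1:-→d2:-→d3:- -> no-route
  + 0.0.0.0/1 (H4) depth=1
  lookup 110.144.90.217: bits 011011101001 walk d0:-→d1:H4→d2:-→d3:-→d4:-→d5:-→d6:-→d7:-→d8:H1→d9:-→d10:-→d11:-→d12:H2 -> H2
  + 110.153.190.0/23 (H3) depth=23

== LOOKUPS ==
["H1","H1","H1","no-route","H1","H4","H1","H1","H1","H3","H1","H3","H3","H3","H2","no-route","no-route","H2"]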